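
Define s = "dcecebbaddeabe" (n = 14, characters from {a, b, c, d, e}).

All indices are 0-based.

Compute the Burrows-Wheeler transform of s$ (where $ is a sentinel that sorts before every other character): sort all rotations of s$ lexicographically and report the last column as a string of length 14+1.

rank  rotation         last
    0  $dcecebbaddeabe  e
    1  abe$dcecebbadde  e
    2  addeabe$dcecebb  b
    3  baddeabe$dceceb  b
    4  bbaddeabe$dcece  e
    5  be$dcecebbaddea  a
    6  cebbaddeabe$dce  e
    7  cecebbaddeabe$d  d
    8  dcecebbaddeabe$  $
    9  ddeabe$dcecebba  a
   10  deabe$dcecebbad  d
   11  e$dcecebbaddeab  b
   12  eabe$dcecebbadd  d
   13  ebbaddeabe$dcec  c
   14  ecebbaddeabe$dc  c

eebbeaed$adbdcc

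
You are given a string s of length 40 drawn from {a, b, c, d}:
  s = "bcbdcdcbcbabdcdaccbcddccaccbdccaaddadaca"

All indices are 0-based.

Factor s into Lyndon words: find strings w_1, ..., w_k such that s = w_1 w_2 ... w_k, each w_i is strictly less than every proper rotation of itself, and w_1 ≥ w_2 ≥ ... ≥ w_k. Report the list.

emit factor 1: 'bcbdcdc' (i=0, period=7)
emit factor 2: 'bc' (i=7, period=2)
emit factor 3: 'b' (i=9, period=1)
emit factor 4: 'abdcdaccbcddccaccbdcc' (i=10, period=21)
emit factor 5: 'aaddadac' (i=31, period=8)
emit factor 6: 'a' (i=39, period=1)

["bcbdcdc", "bc", "b", "abdcdaccbcddccaccbdcc", "aaddadac", "a"]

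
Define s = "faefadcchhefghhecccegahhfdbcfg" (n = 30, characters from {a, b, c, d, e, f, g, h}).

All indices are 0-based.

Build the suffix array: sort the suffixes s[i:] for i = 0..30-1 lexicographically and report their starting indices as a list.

rank→(start, suffix):
  0 → (4, 'adcchhefghhecccegahhfdbcfg')
  1 → (1, 'aefadcchhefghhecccegahhfdbcfg')
  2 → (21, 'ahhfdbcfg')
  3 → (26, 'bcfg')
  4 → (16, 'cccegahhfdbcfg')
  5 → (17, 'ccegahhfdbcfg')
  6 → (6, 'cchhefghhecccegahhfdbcfg')
  7 → (18, 'cegahhfdbcfg')
  8 → (27, 'cfg')
  9 → (7, 'chhefghhecccegahhfdbcfg')
  10 → (25, 'dbcfg')
  11 → (5, 'dcchhefghhecccegahhfdbcfg')
  12 → (15, 'ecccegahhfdbcfg')
  13 → (2, 'efadcchhefghhecccegahhfdbcfg')
  14 → (10, 'efghhecccegahhfdbcfg')
  15 → (19, 'egahhfdbcfg')
  16 → (3, 'fadcchhefghhecccegahhfdbcfg')
  17 → (0, 'faefadcchhefghhecccegahhfdbcfg')
  18 → (24, 'fdbcfg')
  19 → (28, 'fg')
  20 → (11, 'fghhecccegahhfdbcfg')
  21 → (29, 'g')
  22 → (20, 'gahhfdbcfg')
  23 → (12, 'ghhecccegahhfdbcfg')
  24 → (14, 'hecccegahhfdbcfg')
  25 → (9, 'hefghhecccegahhfdbcfg')
  26 → (23, 'hfdbcfg')
  27 → (13, 'hhecccegahhfdbcfg')
  28 → (8, 'hhefghhecccegahhfdbcfg')
  29 → (22, 'hhfdbcfg')

[4, 1, 21, 26, 16, 17, 6, 18, 27, 7, 25, 5, 15, 2, 10, 19, 3, 0, 24, 28, 11, 29, 20, 12, 14, 9, 23, 13, 8, 22]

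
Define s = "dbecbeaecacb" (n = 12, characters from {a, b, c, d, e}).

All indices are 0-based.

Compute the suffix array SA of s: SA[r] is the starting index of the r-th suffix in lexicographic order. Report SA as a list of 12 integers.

sorted suffixes:
  #0 SA[0]=9  'acb'
  #1 SA[1]=6  'aecacb'
  #2 SA[2]=11  'b'
  #3 SA[3]=4  'beaecacb'
  #4 SA[4]=1  'becbeaecacb'
  #5 SA[5]=8  'cacb'
  #6 SA[6]=10  'cb'
  #7 SA[7]=3  'cbeaecacb'
  #8 SA[8]=0  'dbecbeaecacb'
  #9 SA[9]=5  'eaecacb'
  #10 SA[10]=7  'ecacb'
  #11 SA[11]=2  'ecbeaecacb'

[9, 6, 11, 4, 1, 8, 10, 3, 0, 5, 7, 2]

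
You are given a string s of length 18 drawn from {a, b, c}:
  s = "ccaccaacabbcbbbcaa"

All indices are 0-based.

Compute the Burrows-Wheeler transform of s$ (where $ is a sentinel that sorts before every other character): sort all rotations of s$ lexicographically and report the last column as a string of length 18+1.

rank  rotation             last
    0  $ccaccaacabbcbbbcaa  a
    1  a$ccaccaacabbcbbbca  a
    2  aa$ccaccaacabbcbbbc  c
    3  aacabbcbbbcaa$ccacc  c
    4  abbcbbbcaa$ccaccaac  c
    5  acabbcbbbcaa$ccacca  a
    6  accaacabbcbbbcaa$cc  c
    7  bbbcaa$ccaccaacabbc  c
    8  bbcaa$ccaccaacabbcb  b
    9  bbcbbbcaa$ccaccaaca  a
   10  bcaa$ccaccaacabbcbb  b
   11  bcbbbcaa$ccaccaacab  b
   12  caa$ccaccaacabbcbbb  b
   13  caacabbcbbbcaa$ccac  c
   14  cabbcbbbcaa$ccaccaa  a
   15  caccaacabbcbbbcaa$c  c
   16  cbbbcaa$ccaccaacabb  b
   17  ccaacabbcbbbcaa$cca  a
   18  ccaccaacabbcbbbcaa$  $

aacccaccbabbbcacba$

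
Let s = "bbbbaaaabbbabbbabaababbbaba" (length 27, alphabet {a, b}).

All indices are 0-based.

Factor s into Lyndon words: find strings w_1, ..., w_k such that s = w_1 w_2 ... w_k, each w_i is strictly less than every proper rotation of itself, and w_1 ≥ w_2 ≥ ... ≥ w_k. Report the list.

emit factor 1: 'b' (i=0, period=1)
emit factor 2: 'b' (i=1, period=1)
emit factor 3: 'b' (i=2, period=1)
emit factor 4: 'b' (i=3, period=1)
emit factor 5: 'aaaabbbabbbabaababbbab' (i=4, period=22)
emit factor 6: 'a' (i=26, period=1)

["b", "b", "b", "b", "aaaabbbabbbabaababbbab", "a"]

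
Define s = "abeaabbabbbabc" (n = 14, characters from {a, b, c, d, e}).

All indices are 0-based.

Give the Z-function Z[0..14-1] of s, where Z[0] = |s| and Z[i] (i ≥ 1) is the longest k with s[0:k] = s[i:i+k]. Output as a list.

Z[0]=14
i=1: fresh scan; Z[1]=0
i=2: fresh scan; Z[2]=0
i=3: fresh scan; Z[3]=1 extend→box=[3,4)
i=4: fresh scan; Z[4]=2 extend→box=[4,6)
i=5: min(r-i=1, Z[1]=0)=0; Z[5]=0
i=6: fresh scan; Z[6]=0
i=7: fresh scan; Z[7]=2 extend→box=[7,9)
i=8: min(r-i=1, Z[1]=0)=0; Z[8]=0
i=9: fresh scan; Z[9]=0
i=10: fresh scan; Z[10]=0
i=11: fresh scan; Z[11]=2 extend→box=[11,13)
i=12: min(r-i=1, Z[1]=0)=0; Z[12]=0
i=13: fresh scan; Z[13]=0

[14, 0, 0, 1, 2, 0, 0, 2, 0, 0, 0, 2, 0, 0]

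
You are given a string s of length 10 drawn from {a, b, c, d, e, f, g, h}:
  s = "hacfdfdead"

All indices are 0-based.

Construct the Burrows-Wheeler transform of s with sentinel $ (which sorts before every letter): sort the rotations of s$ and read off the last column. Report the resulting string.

rank  rotation     last
    0  $hacfdfdead  d
    1  acfdfdead$h  h
    2  ad$hacfdfde  e
    3  cfdfdead$ha  a
    4  d$hacfdfdea  a
    5  dead$hacfdf  f
    6  dfdead$hacf  f
    7  ead$hacfdfd  d
    8  fdead$hacfd  d
    9  fdfdead$hac  c
   10  hacfdfdead$  $

dheaaffddc$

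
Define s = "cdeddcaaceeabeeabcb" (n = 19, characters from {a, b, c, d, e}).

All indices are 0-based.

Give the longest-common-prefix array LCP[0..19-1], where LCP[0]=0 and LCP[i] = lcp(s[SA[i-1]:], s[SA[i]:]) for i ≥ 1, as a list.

[0, 1, 2, 1, 0, 1, 1, 0, 1, 1, 1, 0, 1, 1, 0, 3, 1, 1, 4]

sorted suffixes:
  #0 SA[0]=6  'aaceeabeeabcb'
  #1 SA[1]=15  'abcb'
  #2 SA[2]=11  'abeeabcb'
  #3 SA[3]=7  'aceeabeeabcb'
  #4 SA[4]=18  'b'
  #5 SA[5]=16  'bcb'
  #6 SA[6]=12  'beeabcb'
  #7 SA[7]=5  'caaceeabeeabcb'
  #8 SA[8]=17  'cb'
  #9 SA[9]=0  'cdeddcaaceeabeeabcb'
  #10 SA[10]=8  'ceeabeeabcb'
  #11 SA[11]=4  'dcaaceeabeeabcb'
  #12 SA[12]=3  'ddcaaceeabeeabcb'
  #13 SA[13]=1  'deddcaaceeabeeabcb'
  #14 SA[14]=14  'eabcb'
  #15 SA[15]=10  'eabeeabcb'
  #16 SA[16]=2  'eddcaaceeabeeabcb'
  #17 SA[17]=13  'eeabcb'
  #18 SA[18]=9  'eeabeeabcb'

SA = [6, 15, 11, 7, 18, 16, 12, 5, 17, 0, 8, 4, 3, 1, 14, 10, 2, 13, 9]
rank  pair      lcp
   1  s[6:],s[15:]  1  'a'
   2  s[15:],s[11:]  2  'ab'
   3  s[11:],s[7:]  1  'a'
   4  s[7:],s[18:]  0  ''
   5  s[18:],s[16:]  1  'b'
   6  s[16:],s[12:]  1  'b'
   7  s[12:],s[5:]  0  ''
   8  s[5:],s[17:]  1  'c'
   9  s[17:],s[0:]  1  'c'
  10  s[0:],s[8:]  1  'c'
  11  s[8:],s[4:]  0  ''
  12  s[4:],s[3:]  1  'd'
  13  s[3:],s[1:]  1  'd'
  14  s[1:],s[14:]  0  ''
  15  s[14:],s[10:]  3  'eab'
  16  s[10:],s[2:]  1  'e'
  17  s[2:],s[13:]  1  'e'
  18  s[13:],s[9:]  4  'eeab'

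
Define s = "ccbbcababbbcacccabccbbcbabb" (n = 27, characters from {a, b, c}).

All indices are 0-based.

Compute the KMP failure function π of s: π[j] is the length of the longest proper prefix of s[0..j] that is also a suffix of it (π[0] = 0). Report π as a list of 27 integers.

[0, 1, 0, 0, 1, 0, 0, 0, 0, 0, 0, 1, 0, 1, 2, 2, 0, 0, 1, 2, 3, 4, 5, 0, 0, 0, 0]

π[0] = 0
j=1 s[j]='c': π[1]=1 (border 'c')
j=2 s[j]='b': k: 1→0; π[2]=0 (border '')
j=3 s[j]='b': π[3]=0 (border '')
j=4 s[j]='c': π[4]=1 (border 'c')
j=5 s[j]='a': k: 1→0; π[5]=0 (border '')
j=6 s[j]='b': π[6]=0 (border '')
j=7 s[j]='a': π[7]=0 (border '')
j=8 s[j]='b': π[8]=0 (border '')
j=9 s[j]='b': π[9]=0 (border '')
j=10 s[j]='b': π[10]=0 (border '')
j=11 s[j]='c': π[11]=1 (border 'c')
j=12 s[j]='a': k: 1→0; π[12]=0 (border '')
j=13 s[j]='c': π[13]=1 (border 'c')
j=14 s[j]='c': π[14]=2 (border 'cc')
j=15 s[j]='c': k: 2→1; π[15]=2 (border 'cc')
j=16 s[j]='a': k: 2→1→0; π[16]=0 (border '')
j=17 s[j]='b': π[17]=0 (border '')
j=18 s[j]='c': π[18]=1 (border 'c')
j=19 s[j]='c': π[19]=2 (border 'cc')
j=20 s[j]='b': π[20]=3 (border 'ccb')
j=21 s[j]='b': π[21]=4 (border 'ccbb')
j=22 s[j]='c': π[22]=5 (border 'ccbbc')
j=23 s[j]='b': k: 5→1→0; π[23]=0 (border '')
j=24 s[j]='a': π[24]=0 (border '')
j=25 s[j]='b': π[25]=0 (border '')
j=26 s[j]='b': π[26]=0 (border '')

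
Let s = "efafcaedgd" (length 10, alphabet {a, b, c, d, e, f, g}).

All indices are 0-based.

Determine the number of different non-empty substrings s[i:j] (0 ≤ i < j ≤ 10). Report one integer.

rank | idx | suffix
   0 |   5 | aedgd
   1 |   2 | afcaedgd
   2 |   4 | caedgd
   3 |   9 | d
   4 |   7 | dgd
   5 |   6 | edgd
   6 |   0 | efafcaedgd
   7 |   1 | fafcaedgd
   8 |   3 | fcaedgd
   9 |   8 | gd

SA = [5, 2, 4, 9, 7, 6, 0, 1, 3, 8]
i: (SA[i-1],SA[i]) lcp shared
  1: (5,2) 1 'a'
  2: (2,4) 0 ''
  3: (4,9) 0 ''
  4: (9,7) 1 'd'
  5: (7,6) 0 ''
  6: (6,0) 1 'e'
  7: (0,1) 0 ''
  8: (1,3) 1 'f'
  9: (3,8) 0 ''

n(n+1)/2 = 10·11/2 = 55
Σ LCP = 0 + 1 + 0 + 0 + 1 + 0 + 1 + 0 + 1 + 0 = 4
distinct = 55 − 4 = 51

51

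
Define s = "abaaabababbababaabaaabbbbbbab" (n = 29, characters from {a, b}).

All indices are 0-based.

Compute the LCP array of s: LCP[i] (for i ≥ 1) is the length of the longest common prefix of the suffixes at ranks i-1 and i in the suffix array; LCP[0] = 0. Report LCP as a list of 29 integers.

rank→(start, suffix):
  0 → (2, 'aaabababbababaabaaabbbbbbab')
  1 → (18, 'aaabbbbbbab')
  2 → (15, 'aabaaabbbbbbab')
  3 → (3, 'aabababbababaabaaabbbbbbab')
  4 → (19, 'aabbbbbbab')
  5 → (27, 'ab')
  6 → (0, 'abaaabababbababaabaaabbbbbbab')
  7 → (16, 'abaaabbbbbbab')
  8 → (13, 'abaabaaabbbbbbab')
  9 → (11, 'ababaabaaabbbbbbab')
  10 → (4, 'abababbababaabaaabbbbbbab')
  11 → (6, 'ababbababaabaaabbbbbbab')
  12 → (8, 'abbababaabaaabbbbbbab')
  13 → (20, 'abbbbbbab')
  14 → (28, 'b')
  15 → (1, 'baaabababbababaabaaabbbbbbab')
  16 → (17, 'baaabbbbbbab')
  17 → (14, 'baabaaabbbbbbab')
  18 → (26, 'bab')
  19 → (12, 'babaabaaabbbbbbab')
  20 → (10, 'bababaabaaabbbbbbab')
  21 → (5, 'bababbababaabaaabbbbbbab')
  22 → (7, 'babbababaabaaabbbbbbab')
  23 → (25, 'bbab')
  24 → (9, 'bbababaabaaabbbbbbab')
  25 → (24, 'bbbab')
  26 → (23, 'bbbbab')
  27 → (22, 'bbbbbab')
  28 → (21, 'bbbbbbab')

SA = [2, 18, 15, 3, 19, 27, 0, 16, 13, 11, 4, 6, 8, 20, 28, 1, 17, 14, 26, 12, 10, 5, 7, 25, 9, 24, 23, 22, 21]
rank  pair      lcp
   1  s[2:],s[18:]  4  'aaab'
   2  s[18:],s[15:]  2  'aa'
   3  s[15:],s[3:]  4  'aaba'
   4  s[3:],s[19:]  3  'aab'
   5  s[19:],s[27:]  1  'a'
   6  s[27:],s[0:]  2  'ab'
   7  s[0:],s[16:]  6  'abaaab'
   8  s[16:],s[13:]  4  'abaa'
   9  s[13:],s[11:]  3  'aba'
  10  s[11:],s[4:]  5  'ababa'
  11  s[4:],s[6:]  4  'abab'
  12  s[6:],s[8:]  2  'ab'
  13  s[8:],s[20:]  3  'abb'
  14  s[20:],s[28:]  0  ''
  15  s[28:],s[1:]  1  'b'
  16  s[1:],s[17:]  5  'baaab'
  17  s[17:],s[14:]  3  'baa'
  18  s[14:],s[26:]  2  'ba'
  19  s[26:],s[12:]  3  'bab'
  20  s[12:],s[10:]  4  'baba'
  21  s[10:],s[5:]  5  'babab'
  22  s[5:],s[7:]  3  'bab'
  23  s[7:],s[25:]  1  'b'
  24  s[25:],s[9:]  4  'bbab'
  25  s[9:],s[24:]  2  'bb'
  26  s[24:],s[23:]  3  'bbb'
  27  s[23:],s[22:]  4  'bbbb'
  28  s[22:],s[21:]  5  'bbbbb'

[0, 4, 2, 4, 3, 1, 2, 6, 4, 3, 5, 4, 2, 3, 0, 1, 5, 3, 2, 3, 4, 5, 3, 1, 4, 2, 3, 4, 5]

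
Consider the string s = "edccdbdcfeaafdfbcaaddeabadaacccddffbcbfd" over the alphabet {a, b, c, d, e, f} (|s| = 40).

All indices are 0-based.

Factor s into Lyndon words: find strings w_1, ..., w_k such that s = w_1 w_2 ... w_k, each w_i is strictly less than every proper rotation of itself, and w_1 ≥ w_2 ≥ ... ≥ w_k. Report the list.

["e", "d", "ccd", "bdcfe", "aafdfbc", "aaddeabad", "aacccddffbcbfd"]

emit factor 1: 'e' (i=0, period=1)
emit factor 2: 'd' (i=1, period=1)
emit factor 3: 'ccd' (i=2, period=3)
emit factor 4: 'bdcfe' (i=5, period=5)
emit factor 5: 'aafdfbc' (i=10, period=7)
emit factor 6: 'aaddeabad' (i=17, period=9)
emit factor 7: 'aacccddffbcbfd' (i=26, period=14)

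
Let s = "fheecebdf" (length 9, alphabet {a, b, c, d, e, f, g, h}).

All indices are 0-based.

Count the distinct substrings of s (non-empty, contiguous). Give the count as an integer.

42

rank→(start, suffix):
  0 → (6, 'bdf')
  1 → (4, 'cebdf')
  2 → (7, 'df')
  3 → (5, 'ebdf')
  4 → (3, 'ecebdf')
  5 → (2, 'eecebdf')
  6 → (8, 'f')
  7 → (0, 'fheecebdf')
  8 → (1, 'heecebdf')

SA = [6, 4, 7, 5, 3, 2, 8, 0, 1]
i: (SA[i-1],SA[i]) lcp shared
  1: (6,4) 0 ''
  2: (4,7) 0 ''
  3: (7,5) 0 ''
  4: (5,3) 1 'e'
  5: (3,2) 1 'e'
  6: (2,8) 0 ''
  7: (8,0) 1 'f'
  8: (0,1) 0 ''

n(n+1)/2 = 9·10/2 = 45
Σ LCP = 0 + 0 + 0 + 0 + 1 + 1 + 0 + 1 + 0 = 3
distinct = 45 − 3 = 42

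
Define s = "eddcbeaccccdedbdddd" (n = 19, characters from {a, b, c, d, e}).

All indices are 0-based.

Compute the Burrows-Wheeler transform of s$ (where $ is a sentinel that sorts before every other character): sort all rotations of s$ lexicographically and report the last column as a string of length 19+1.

dedcdacccdeddedbcbd$

rank  rotation              last
    0  $eddcbeaccccdedbdddd  d
    1  accccdedbdddd$eddcbe  e
    2  bdddd$eddcbeaccccded  d
    3  beaccccdedbdddd$eddc  c
    4  cbeaccccdedbdddd$edd  d
    5  ccccdedbdddd$eddcbea  a
    6  cccdedbdddd$eddcbeac  c
    7  ccdedbdddd$eddcbeacc  c
    8  cdedbdddd$eddcbeaccc  c
    9  d$eddcbeaccccdedbddd  d
   10  dbdddd$eddcbeaccccde  e
   11  dcbeaccccdedbdddd$ed  d
   12  dd$eddcbeaccccdedbdd  d
   13  ddcbeaccccdedbdddd$e  e
   14  ddd$eddcbeaccccdedbd  d
   15  dddd$eddcbeaccccdedb  b
   16  dedbdddd$eddcbeacccc  c
   17  eaccccdedbdddd$eddcb  b
   18  edbdddd$eddcbeaccccd  d
   19  eddcbeaccccdedbdddd$  $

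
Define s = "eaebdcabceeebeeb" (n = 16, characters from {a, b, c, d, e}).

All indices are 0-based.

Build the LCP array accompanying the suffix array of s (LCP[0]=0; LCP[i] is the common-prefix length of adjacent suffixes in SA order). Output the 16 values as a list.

rank | idx | suffix
   0 |   6 | abceeebeeb
   1 |   1 | aebdcabceeebeeb
   2 |  15 | b
   3 |   7 | bceeebeeb
   4 |   3 | bdcabceeebeeb
   5 |  12 | beeb
   6 |   5 | cabceeebeeb
   7 |   8 | ceeebeeb
   8 |   4 | dcabceeebeeb
   9 |   0 | eaebdcabceeebeeb
  10 |  14 | eb
  11 |   2 | ebdcabceeebeeb
  12 |  11 | ebeeb
  13 |  13 | eeb
  14 |  10 | eebeeb
  15 |   9 | eeebeeb

SA = [6, 1, 15, 7, 3, 12, 5, 8, 4, 0, 14, 2, 11, 13, 10, 9]
i: (SA[i-1],SA[i]) lcp shared
  1: (6,1) 1 'a'
  2: (1,15) 0 ''
  3: (15,7) 1 'b'
  4: (7,3) 1 'b'
  5: (3,12) 1 'b'
  6: (12,5) 0 ''
  7: (5,8) 1 'c'
  8: (8,4) 0 ''
  9: (4,0) 0 ''
  10: (0,14) 1 'e'
  11: (14,2) 2 'eb'
  12: (2,11) 2 'eb'
  13: (11,13) 1 'e'
  14: (13,10) 3 'eeb'
  15: (10,9) 2 'ee'

[0, 1, 0, 1, 1, 1, 0, 1, 0, 0, 1, 2, 2, 1, 3, 2]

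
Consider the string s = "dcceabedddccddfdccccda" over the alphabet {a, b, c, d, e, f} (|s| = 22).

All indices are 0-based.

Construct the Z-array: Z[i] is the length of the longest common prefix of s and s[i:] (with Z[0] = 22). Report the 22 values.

[22, 0, 0, 0, 0, 0, 0, 1, 1, 3, 0, 0, 1, 1, 0, 3, 0, 0, 0, 0, 1, 0]

Z[0]=22
i=1: outside box; Z[1]=0
i=2: outside box; Z[2]=0
i=3: outside box; Z[3]=0
i=4: outside box; Z[4]=0
i=5: outside box; Z[5]=0
i=6: outside box; Z[6]=0
i=7: outside box; Z[7]=1 grow→box=[7,8)
i=8: outside box; Z[8]=1 grow→box=[8,9)
i=9: outside box; Z[9]=3 grow→box=[9,12)
i=10: min(r-i=2, Z[1]=0)=0; Z[10]=0
i=11: min(r-i=1, Z[2]=0)=0; Z[11]=0
i=12: outside box; Z[12]=1 grow→box=[12,13)
i=13: outside box; Z[13]=1 grow→box=[13,14)
i=14: outside box; Z[14]=0
i=15: outside box; Z[15]=3 grow→box=[15,18)
i=16: min(r-i=2, Z[1]=0)=0; Z[16]=0
i=17: min(r-i=1, Z[2]=0)=0; Z[17]=0
i=18: outside box; Z[18]=0
i=19: outside box; Z[19]=0
i=20: outside box; Z[20]=1 grow→box=[20,21)
i=21: outside box; Z[21]=0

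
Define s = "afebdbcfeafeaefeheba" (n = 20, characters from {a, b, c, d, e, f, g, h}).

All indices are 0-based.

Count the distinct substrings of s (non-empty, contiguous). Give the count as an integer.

189

rank | idx | suffix
   0 |  19 | a
   1 |  12 | aefeheba
   2 |   9 | afeaefeheba
   3 |   0 | afebdbcfeafeaefeheba
   4 |  18 | ba
   5 |   5 | bcfeafeaefeheba
   6 |   3 | bdbcfeafeaefeheba
   7 |   6 | cfeafeaefeheba
   8 |   4 | dbcfeafeaefeheba
   9 |  11 | eaefeheba
  10 |   8 | eafeaefeheba
  11 |  17 | eba
  12 |   2 | ebdbcfeafeaefeheba
  13 |  13 | efeheba
  14 |  15 | eheba
  15 |  10 | feaefeheba
  16 |   7 | feafeaefeheba
  17 |   1 | febdbcfeafeaefeheba
  18 |  14 | feheba
  19 |  16 | heba

SA = [19, 12, 9, 0, 18, 5, 3, 6, 4, 11, 8, 17, 2, 13, 15, 10, 7, 1, 14, 16]
i: (SA[i-1],SA[i]) lcp shared
  1: (19,12) 1 'a'
  2: (12,9) 1 'a'
  3: (9,0) 3 'afe'
  4: (0,18) 0 ''
  5: (18,5) 1 'b'
  6: (5,3) 1 'b'
  7: (3,6) 0 ''
  8: (6,4) 0 ''
  9: (4,11) 0 ''
  10: (11,8) 2 'ea'
  11: (8,17) 1 'e'
  12: (17,2) 2 'eb'
  13: (2,13) 1 'e'
  14: (13,15) 1 'e'
  15: (15,10) 0 ''
  16: (10,7) 3 'fea'
  17: (7,1) 2 'fe'
  18: (1,14) 2 'fe'
  19: (14,16) 0 ''

n(n+1)/2 = 20·21/2 = 210
Σ LCP = 0 + 1 + 1 + 3 + 0 + 1 + 1 + 0 + 0 + 0 + 2 + 1 + 2 + 1 + 1 + 0 + 3 + 2 + 2 + 0 = 21
distinct = 210 − 21 = 189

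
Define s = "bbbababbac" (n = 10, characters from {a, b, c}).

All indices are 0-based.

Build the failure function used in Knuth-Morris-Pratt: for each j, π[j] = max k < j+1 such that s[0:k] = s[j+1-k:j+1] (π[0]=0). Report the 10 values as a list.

[0, 1, 2, 0, 1, 0, 1, 2, 0, 0]

π[0] = 0
j=1 s[j]='b': π[1]=1 (border 'b')
j=2 s[j]='b': π[2]=2 (border 'bb')
j=3 s[j]='a': k: 2→1→0; π[3]=0 (border '')
j=4 s[j]='b': π[4]=1 (border 'b')
j=5 s[j]='a': k: 1→0; π[5]=0 (border '')
j=6 s[j]='b': π[6]=1 (border 'b')
j=7 s[j]='b': π[7]=2 (border 'bb')
j=8 s[j]='a': k: 2→1→0; π[8]=0 (border '')
j=9 s[j]='c': π[9]=0 (border '')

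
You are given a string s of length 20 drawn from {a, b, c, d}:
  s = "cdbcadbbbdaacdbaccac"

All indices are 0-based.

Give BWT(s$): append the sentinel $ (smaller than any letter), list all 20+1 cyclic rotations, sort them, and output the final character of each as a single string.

cdcbacddbdbacbaa$bcac

rank  rotation               last
    0  $cdbcadbbbdaacdbaccac  c
    1  aacdbaccac$cdbcadbbbd  d
    2  ac$cdbcadbbbdaacdbacc  c
    3  accac$cdbcadbbbdaacdb  b
    4  acdbaccac$cdbcadbbbda  a
    5  adbbbdaacdbaccac$cdbc  c
    6  baccac$cdbcadbbbdaacd  d
    7  bbbdaacdbaccac$cdbcad  d
    8  bbdaacdbaccac$cdbcadb  b
    9  bcadbbbdaacdbaccac$cd  d
   10  bdaacdbaccac$cdbcadbb  b
   11  c$cdbcadbbbdaacdbacca  a
   12  cac$cdbcadbbbdaacdbac  c
   13  cadbbbdaacdbaccac$cdb  b
   14  ccac$cdbcadbbbdaacdba  a
   15  cdbaccac$cdbcadbbbdaa  a
   16  cdbcadbbbdaacdbaccac$  $
   17  daacdbaccac$cdbcadbbb  b
   18  dbaccac$cdbcadbbbdaac  c
   19  dbbbdaacdbaccac$cdbca  a
   20  dbcadbbbdaacdbaccac$c  c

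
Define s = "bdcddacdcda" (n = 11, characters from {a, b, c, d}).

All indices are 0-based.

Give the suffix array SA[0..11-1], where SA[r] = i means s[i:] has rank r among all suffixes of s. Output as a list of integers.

rank→(start, suffix):
  0 → (10, 'a')
  1 → (5, 'acdcda')
  2 → (0, 'bdcddacdcda')
  3 → (8, 'cda')
  4 → (6, 'cdcda')
  5 → (2, 'cddacdcda')
  6 → (9, 'da')
  7 → (4, 'dacdcda')
  8 → (7, 'dcda')
  9 → (1, 'dcddacdcda')
  10 → (3, 'ddacdcda')

[10, 5, 0, 8, 6, 2, 9, 4, 7, 1, 3]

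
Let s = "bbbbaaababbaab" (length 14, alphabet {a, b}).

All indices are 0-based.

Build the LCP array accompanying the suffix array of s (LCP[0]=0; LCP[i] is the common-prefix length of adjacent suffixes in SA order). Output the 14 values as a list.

[0, 2, 3, 1, 2, 2, 0, 1, 3, 2, 1, 4, 2, 3]

rank | idx | suffix
   0 |   4 | aaababbaab
   1 |  11 | aab
   2 |   5 | aababbaab
   3 |  12 | ab
   4 |   6 | ababbaab
   5 |   8 | abbaab
   6 |  13 | b
   7 |   3 | baaababbaab
   8 |  10 | baab
   9 |   7 | babbaab
  10 |   2 | bbaaababbaab
  11 |   9 | bbaab
  12 |   1 | bbbaaababbaab
  13 |   0 | bbbbaaababbaab

SA = [4, 11, 5, 12, 6, 8, 13, 3, 10, 7, 2, 9, 1, 0]
[i] adj suffixes → lcp
  [1] 4/11 → 2 ('aa')
  [2] 11/5 → 3 ('aab')
  [3] 5/12 → 1 ('a')
  [4] 12/6 → 2 ('ab')
  [5] 6/8 → 2 ('ab')
  [6] 8/13 → 0 ('')
  [7] 13/3 → 1 ('b')
  [8] 3/10 → 3 ('baa')
  [9] 10/7 → 2 ('ba')
  [10] 7/2 → 1 ('b')
  [11] 2/9 → 4 ('bbaa')
  [12] 9/1 → 2 ('bb')
  [13] 1/0 → 3 ('bbb')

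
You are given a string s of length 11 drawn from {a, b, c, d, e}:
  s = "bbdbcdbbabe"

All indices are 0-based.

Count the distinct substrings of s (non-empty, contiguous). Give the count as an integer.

rank→(start, suffix):
  0 → (8, 'abe')
  1 → (7, 'babe')
  2 → (6, 'bbabe')
  3 → (0, 'bbdbcdbbabe')
  4 → (3, 'bcdbbabe')
  5 → (1, 'bdbcdbbabe')
  6 → (9, 'be')
  7 → (4, 'cdbbabe')
  8 → (5, 'dbbabe')
  9 → (2, 'dbcdbbabe')
  10 → (10, 'e')

SA = [8, 7, 6, 0, 3, 1, 9, 4, 5, 2, 10]
[i] adj suffixes → lcp
  [1] 8/7 → 0 ('')
  [2] 7/6 → 1 ('b')
  [3] 6/0 → 2 ('bb')
  [4] 0/3 → 1 ('b')
  [5] 3/1 → 1 ('b')
  [6] 1/9 → 1 ('b')
  [7] 9/4 → 0 ('')
  [8] 4/5 → 0 ('')
  [9] 5/2 → 2 ('db')
  [10] 2/10 → 0 ('')

n(n+1)/2 = 11·12/2 = 66
Σ LCP = 0 + 0 + 1 + 2 + 1 + 1 + 1 + 0 + 0 + 2 + 0 = 8
distinct = 66 − 8 = 58

58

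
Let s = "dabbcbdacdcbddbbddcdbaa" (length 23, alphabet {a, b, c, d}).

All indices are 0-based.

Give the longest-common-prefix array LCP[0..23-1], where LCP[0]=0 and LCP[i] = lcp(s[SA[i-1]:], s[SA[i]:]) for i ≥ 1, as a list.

sorted suffixes:
  #0 SA[0]=22  'a'
  #1 SA[1]=21  'aa'
  #2 SA[2]=1  'abbcbdacdcbddbbddcdbaa'
  #3 SA[3]=7  'acdcbddbbddcdbaa'
  #4 SA[4]=20  'baa'
  #5 SA[5]=2  'bbcbdacdcbddbbddcdbaa'
  #6 SA[6]=14  'bbddcdbaa'
  #7 SA[7]=3  'bcbdacdcbddbbddcdbaa'
  #8 SA[8]=5  'bdacdcbddbbddcdbaa'
  #9 SA[9]=11  'bddbbddcdbaa'
  #10 SA[10]=15  'bddcdbaa'
  #11 SA[11]=4  'cbdacdcbddbbddcdbaa'
  #12 SA[12]=10  'cbddbbddcdbaa'
  #13 SA[13]=18  'cdbaa'
  #14 SA[14]=8  'cdcbddbbddcdbaa'
  #15 SA[15]=0  'dabbcbdacdcbddbbddcdbaa'
  #16 SA[16]=6  'dacdcbddbbddcdbaa'
  #17 SA[17]=19  'dbaa'
  #18 SA[18]=13  'dbbddcdbaa'
  #19 SA[19]=9  'dcbddbbddcdbaa'
  #20 SA[20]=17  'dcdbaa'
  #21 SA[21]=12  'ddbbddcdbaa'
  #22 SA[22]=16  'ddcdbaa'

SA = [22, 21, 1, 7, 20, 2, 14, 3, 5, 11, 15, 4, 10, 18, 8, 0, 6, 19, 13, 9, 17, 12, 16]
[i] adj suffixes → lcp
  [1] 22/21 → 1 ('a')
  [2] 21/1 → 1 ('a')
  [3] 1/7 → 1 ('a')
  [4] 7/20 → 0 ('')
  [5] 20/2 → 1 ('b')
  [6] 2/14 → 2 ('bb')
  [7] 14/3 → 1 ('b')
  [8] 3/5 → 1 ('b')
  [9] 5/11 → 2 ('bd')
  [10] 11/15 → 3 ('bdd')
  [11] 15/4 → 0 ('')
  [12] 4/10 → 3 ('cbd')
  [13] 10/18 → 1 ('c')
  [14] 18/8 → 2 ('cd')
  [15] 8/0 → 0 ('')
  [16] 0/6 → 2 ('da')
  [17] 6/19 → 1 ('d')
  [18] 19/13 → 2 ('db')
  [19] 13/9 → 1 ('d')
  [20] 9/17 → 2 ('dc')
  [21] 17/12 → 1 ('d')
  [22] 12/16 → 2 ('dd')

[0, 1, 1, 1, 0, 1, 2, 1, 1, 2, 3, 0, 3, 1, 2, 0, 2, 1, 2, 1, 2, 1, 2]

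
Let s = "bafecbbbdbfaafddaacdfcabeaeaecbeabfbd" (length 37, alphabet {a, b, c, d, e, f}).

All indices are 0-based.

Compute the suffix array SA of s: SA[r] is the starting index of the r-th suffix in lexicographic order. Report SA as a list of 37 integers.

[16, 11, 22, 32, 17, 25, 27, 12, 1, 0, 5, 6, 35, 7, 30, 23, 9, 33, 21, 4, 29, 18, 36, 15, 8, 14, 19, 31, 24, 26, 3, 28, 10, 34, 20, 13, 2]

sorted suffixes:
  #0 SA[0]=16  'aacdfcabeaeaecbeabfbd'
  #1 SA[1]=11  'aafddaacdfcabeaeaecbeabfbd'
  #2 SA[2]=22  'abeaeaecbeabfbd'
  #3 SA[3]=32  'abfbd'
  #4 SA[4]=17  'acdfcabeaeaecbeabfbd'
  #5 SA[5]=25  'aeaecbeabfbd'
  #6 SA[6]=27  'aecbeabfbd'
  #7 SA[7]=12  'afddaacdfcabeaeaecbeabfbd'
  #8 SA[8]=1  'afecbbbdbfaafddaacdfcabeaeaecbeabfbd'
  #9 SA[9]=0  'bafecbbbdbfaafddaacdfcabeaeaecbeabfbd'
  #10 SA[10]=5  'bbbdbfaafddaacdfcabeaeaecbeabfbd'
  #11 SA[11]=6  'bbdbfaafddaacdfcabeaeaecbeabfbd'
  #12 SA[12]=35  'bd'
  #13 SA[13]=7  'bdbfaafddaacdfcabeaeaecbeabfbd'
  #14 SA[14]=30  'beabfbd'
  #15 SA[15]=23  'beaeaecbeabfbd'
  #16 SA[16]=9  'bfaafddaacdfcabeaeaecbeabfbd'
  #17 SA[17]=33  'bfbd'
  #18 SA[18]=21  'cabeaeaecbeabfbd'
  #19 SA[19]=4  'cbbbdbfaafddaacdfcabeaeaecbeabfbd'
  #20 SA[20]=29  'cbeabfbd'
  #21 SA[21]=18  'cdfcabeaeaecbeabfbd'
  #22 SA[22]=36  'd'
  #23 SA[23]=15  'daacdfcabeaeaecbeabfbd'
  #24 SA[24]=8  'dbfaafddaacdfcabeaeaecbeabfbd'
  #25 SA[25]=14  'ddaacdfcabeaeaecbeabfbd'
  #26 SA[26]=19  'dfcabeaeaecbeabfbd'
  #27 SA[27]=31  'eabfbd'
  #28 SA[28]=24  'eaeaecbeabfbd'
  #29 SA[29]=26  'eaecbeabfbd'
  #30 SA[30]=3  'ecbbbdbfaafddaacdfcabeaeaecbeabfbd'
  #31 SA[31]=28  'ecbeabfbd'
  #32 SA[32]=10  'faafddaacdfcabeaeaecbeabfbd'
  #33 SA[33]=34  'fbd'
  #34 SA[34]=20  'fcabeaeaecbeabfbd'
  #35 SA[35]=13  'fddaacdfcabeaeaecbeabfbd'
  #36 SA[36]=2  'fecbbbdbfaafddaacdfcabeaeaecbeabfbd'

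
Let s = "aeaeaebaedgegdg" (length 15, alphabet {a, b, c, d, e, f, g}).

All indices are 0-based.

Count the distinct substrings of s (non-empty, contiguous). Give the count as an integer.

102

rank→(start, suffix):
  0 → (0, 'aeaeaebaedgegdg')
  1 → (2, 'aeaebaedgegdg')
  2 → (4, 'aebaedgegdg')
  3 → (7, 'aedgegdg')
  4 → (6, 'baedgegdg')
  5 → (13, 'dg')
  6 → (9, 'dgegdg')
  7 → (1, 'eaeaebaedgegdg')
  8 → (3, 'eaebaedgegdg')
  9 → (5, 'ebaedgegdg')
  10 → (8, 'edgegdg')
  11 → (11, 'egdg')
  12 → (14, 'g')
  13 → (12, 'gdg')
  14 → (10, 'gegdg')

SA = [0, 2, 4, 7, 6, 13, 9, 1, 3, 5, 8, 11, 14, 12, 10]
[i] adj suffixes → lcp
  [1] 0/2 → 4 ('aeae')
  [2] 2/4 → 2 ('ae')
  [3] 4/7 → 2 ('ae')
  [4] 7/6 → 0 ('')
  [5] 6/13 → 0 ('')
  [6] 13/9 → 2 ('dg')
  [7] 9/1 → 0 ('')
  [8] 1/3 → 3 ('eae')
  [9] 3/5 → 1 ('e')
  [10] 5/8 → 1 ('e')
  [11] 8/11 → 1 ('e')
  [12] 11/14 → 0 ('')
  [13] 14/12 → 1 ('g')
  [14] 12/10 → 1 ('g')

n(n+1)/2 = 15·16/2 = 120
Σ LCP = 0 + 4 + 2 + 2 + 0 + 0 + 2 + 0 + 3 + 1 + 1 + 1 + 0 + 1 + 1 = 18
distinct = 120 − 18 = 102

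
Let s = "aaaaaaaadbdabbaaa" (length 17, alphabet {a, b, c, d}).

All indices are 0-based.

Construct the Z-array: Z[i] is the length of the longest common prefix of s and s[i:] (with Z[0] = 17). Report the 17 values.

[17, 7, 6, 5, 4, 3, 2, 1, 0, 0, 0, 1, 0, 0, 3, 2, 1]

Z[0]=17
i=1: fresh scan; Z[1]=7 scan→box=[1,8)
i=2: min(r-i=6, Z[1]=7)=6; Z[2]=6
i=3: min(r-i=5, Z[2]=6)=5; Z[3]=5
i=4: min(r-i=4, Z[3]=5)=4; Z[4]=4
i=5: min(r-i=3, Z[4]=4)=3; Z[5]=3
i=6: min(r-i=2, Z[5]=3)=2; Z[6]=2
i=7: min(r-i=1, Z[6]=2)=1; Z[7]=1
i=8: fresh scan; Z[8]=0
i=9: fresh scan; Z[9]=0
i=10: fresh scan; Z[10]=0
i=11: fresh scan; Z[11]=1 scan→box=[11,12)
i=12: fresh scan; Z[12]=0
i=13: fresh scan; Z[13]=0
i=14: fresh scan; Z[14]=3 scan→box=[14,17)
i=15: min(r-i=2, Z[1]=7)=2; Z[15]=2
i=16: min(r-i=1, Z[2]=6)=1; Z[16]=1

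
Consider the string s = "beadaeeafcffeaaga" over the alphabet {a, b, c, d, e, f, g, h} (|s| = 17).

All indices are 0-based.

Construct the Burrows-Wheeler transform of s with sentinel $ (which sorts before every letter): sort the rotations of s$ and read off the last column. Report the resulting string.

ageedea$fafbeaafca

rank  rotation            last
    0  $beadaeeafcffeaaga  a
    1  a$beadaeeafcffeaag  g
    2  aaga$beadaeeafcffe  e
    3  adaeeafcffeaaga$be  e
    4  aeeafcffeaaga$bead  d
    5  afcffeaaga$beadaee  e
    6  aga$beadaeeafcffea  a
    7  beadaeeafcffeaaga$  $
    8  cffeaaga$beadaeeaf  f
    9  daeeafcffeaaga$bea  a
   10  eaaga$beadaeeafcff  f
   11  eadaeeafcffeaaga$b  b
   12  eafcffeaaga$beadae  e
   13  eeafcffeaaga$beada  a
   14  fcffeaaga$beadaeea  a
   15  feaaga$beadaeeafcf  f
   16  ffeaaga$beadaeeafc  c
   17  ga$beadaeeafcffeaa  a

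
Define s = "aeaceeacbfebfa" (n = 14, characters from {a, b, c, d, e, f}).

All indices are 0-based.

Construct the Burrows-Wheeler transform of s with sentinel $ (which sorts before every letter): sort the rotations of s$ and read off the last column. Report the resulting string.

afee$ecaaeafcbb

rank  rotation         last
    0  $aeaceeacbfebfa  a
    1  a$aeaceeacbfebf  f
    2  acbfebfa$aeacee  e
    3  aceeacbfebfa$ae  e
    4  aeaceeacbfebfa$  $
    5  bfa$aeaceeacbfe  e
    6  bfebfa$aeaceeac  c
    7  cbfebfa$aeaceea  a
    8  ceeacbfebfa$aea  a
    9  eacbfebfa$aeace  e
   10  eaceeacbfebfa$a  a
   11  ebfa$aeaceeacbf  f
   12  eeacbfebfa$aeac  c
   13  fa$aeaceeacbfeb  b
   14  febfa$aeaceeacb  b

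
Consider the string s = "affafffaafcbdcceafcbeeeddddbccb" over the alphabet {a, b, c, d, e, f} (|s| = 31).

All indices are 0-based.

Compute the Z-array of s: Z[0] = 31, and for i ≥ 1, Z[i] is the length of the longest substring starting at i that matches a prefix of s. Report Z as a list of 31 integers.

Z[0]=31
i=1: fresh scan; Z[1]=0
i=2: fresh scan; Z[2]=0
i=3: fresh scan; Z[3]=3 scan→box=[3,6)
i=4: min(r-i=2, Z[1]=0)=0; Z[4]=0
i=5: min(r-i=1, Z[2]=0)=0; Z[5]=0
i=6: fresh scan; Z[6]=0
i=7: fresh scan; Z[7]=1 scan→box=[7,8)
i=8: fresh scan; Z[8]=2 scan→box=[8,10)
i=9: min(r-i=1, Z[1]=0)=0; Z[9]=0
i=10: fresh scan; Z[10]=0
i=11: fresh scan; Z[11]=0
i=12: fresh scan; Z[12]=0
i=13: fresh scan; Z[13]=0
i=14: fresh scan; Z[14]=0
i=15: fresh scan; Z[15]=0
i=16: fresh scan; Z[16]=2 scan→box=[16,18)
i=17: min(r-i=1, Z[1]=0)=0; Z[17]=0
i=18: fresh scan; Z[18]=0
i=19: fresh scan; Z[19]=0
i=20: fresh scan; Z[20]=0
i=21: fresh scan; Z[21]=0
i=22: fresh scan; Z[22]=0
i=23: fresh scan; Z[23]=0
i=24: fresh scan; Z[24]=0
i=25: fresh scan; Z[25]=0
i=26: fresh scan; Z[26]=0
i=27: fresh scan; Z[27]=0
i=28: fresh scan; Z[28]=0
i=29: fresh scan; Z[29]=0
i=30: fresh scan; Z[30]=0

[31, 0, 0, 3, 0, 0, 0, 1, 2, 0, 0, 0, 0, 0, 0, 0, 2, 0, 0, 0, 0, 0, 0, 0, 0, 0, 0, 0, 0, 0, 0]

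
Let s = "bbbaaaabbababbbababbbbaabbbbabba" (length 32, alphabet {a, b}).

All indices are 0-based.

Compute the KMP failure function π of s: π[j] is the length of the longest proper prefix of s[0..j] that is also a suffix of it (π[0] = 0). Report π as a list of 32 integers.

π[0] = 0
j=1 s[j]='b': π[1]=1 (border 'b')
j=2 s[j]='b': π[2]=2 (border 'bb')
j=3 s[j]='a': k: 2→1→0; π[3]=0 (border '')
j=4 s[j]='a': π[4]=0 (border '')
j=5 s[j]='a': π[5]=0 (border '')
j=6 s[j]='a': π[6]=0 (border '')
j=7 s[j]='b': π[7]=1 (border 'b')
j=8 s[j]='b': π[8]=2 (border 'bb')
j=9 s[j]='a': k: 2→1→0; π[9]=0 (border '')
j=10 s[j]='b': π[10]=1 (border 'b')
j=11 s[j]='a': k: 1→0; π[11]=0 (border '')
j=12 s[j]='b': π[12]=1 (border 'b')
j=13 s[j]='b': π[13]=2 (border 'bb')
j=14 s[j]='b': π[14]=3 (border 'bbb')
j=15 s[j]='a': π[15]=4 (border 'bbba')
j=16 s[j]='b': k: 4→0; π[16]=1 (border 'b')
j=17 s[j]='a': k: 1→0; π[17]=0 (border '')
j=18 s[j]='b': π[18]=1 (border 'b')
j=19 s[j]='b': π[19]=2 (border 'bb')
j=20 s[j]='b': π[20]=3 (border 'bbb')
j=21 s[j]='b': k: 3→2; π[21]=3 (border 'bbb')
j=22 s[j]='a': π[22]=4 (border 'bbba')
j=23 s[j]='a': π[23]=5 (border 'bbbaa')
j=24 s[j]='b': k: 5→0; π[24]=1 (border 'b')
j=25 s[j]='b': π[25]=2 (border 'bb')
j=26 s[j]='b': π[26]=3 (border 'bbb')
j=27 s[j]='b': k: 3→2; π[27]=3 (border 'bbb')
j=28 s[j]='a': π[28]=4 (border 'bbba')
j=29 s[j]='b': k: 4→0; π[29]=1 (border 'b')
j=30 s[j]='b': π[30]=2 (border 'bb')
j=31 s[j]='a': k: 2→1→0; π[31]=0 (border '')

[0, 1, 2, 0, 0, 0, 0, 1, 2, 0, 1, 0, 1, 2, 3, 4, 1, 0, 1, 2, 3, 3, 4, 5, 1, 2, 3, 3, 4, 1, 2, 0]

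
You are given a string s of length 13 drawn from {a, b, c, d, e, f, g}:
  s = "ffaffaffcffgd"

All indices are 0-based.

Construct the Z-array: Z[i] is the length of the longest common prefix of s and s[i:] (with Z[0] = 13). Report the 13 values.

[13, 1, 0, 5, 1, 0, 2, 1, 0, 2, 1, 0, 0]

Z[0]=13
i=1: fresh scan; Z[1]=1 extend→box=[1,2)
i=2: fresh scan; Z[2]=0
i=3: fresh scan; Z[3]=5 extend→box=[3,8)
i=4: min(r-i=4, Z[1]=1)=1; Z[4]=1
i=5: min(r-i=3, Z[2]=0)=0; Z[5]=0
i=6: min(r-i=2, Z[3]=5)=2; Z[6]=2
i=7: min(r-i=1, Z[4]=1)=1; Z[7]=1
i=8: fresh scan; Z[8]=0
i=9: fresh scan; Z[9]=2 extend→box=[9,11)
i=10: min(r-i=1, Z[1]=1)=1; Z[10]=1
i=11: fresh scan; Z[11]=0
i=12: fresh scan; Z[12]=0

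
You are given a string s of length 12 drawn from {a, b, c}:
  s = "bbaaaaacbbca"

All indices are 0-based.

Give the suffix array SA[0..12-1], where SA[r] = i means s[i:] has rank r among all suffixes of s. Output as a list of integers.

sorted suffixes:
  #0 SA[0]=11  'a'
  #1 SA[1]=2  'aaaaacbbca'
  #2 SA[2]=3  'aaaacbbca'
  #3 SA[3]=4  'aaacbbca'
  #4 SA[4]=5  'aacbbca'
  #5 SA[5]=6  'acbbca'
  #6 SA[6]=1  'baaaaacbbca'
  #7 SA[7]=0  'bbaaaaacbbca'
  #8 SA[8]=8  'bbca'
  #9 SA[9]=9  'bca'
  #10 SA[10]=10  'ca'
  #11 SA[11]=7  'cbbca'

[11, 2, 3, 4, 5, 6, 1, 0, 8, 9, 10, 7]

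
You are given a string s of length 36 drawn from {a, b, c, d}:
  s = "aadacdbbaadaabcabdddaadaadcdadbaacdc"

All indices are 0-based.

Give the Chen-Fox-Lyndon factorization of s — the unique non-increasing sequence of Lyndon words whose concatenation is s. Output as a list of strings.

["aadacdbb", "aad", "aabcabdddaadaadcdadbaacdc"]

emit factor 1: 'aadacdbb' (i=0, period=8)
emit factor 2: 'aad' (i=8, period=3)
emit factor 3: 'aabcabdddaadaadcdadbaacdc' (i=11, period=25)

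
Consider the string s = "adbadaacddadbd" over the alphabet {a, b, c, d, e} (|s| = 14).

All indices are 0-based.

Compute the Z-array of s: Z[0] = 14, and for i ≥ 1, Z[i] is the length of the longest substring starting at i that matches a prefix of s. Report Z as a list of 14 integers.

[14, 0, 0, 2, 0, 1, 1, 0, 0, 0, 3, 0, 0, 0]

Z[0]=14
i=1: i≥r, start 0; Z[1]=0
i=2: i≥r, start 0; Z[2]=0
i=3: i≥r, start 0; Z[3]=2 grow→box=[3,5)
i=4: min(r-i=1, Z[1]=0)=0; Z[4]=0
i=5: i≥r, start 0; Z[5]=1 grow→box=[5,6)
i=6: i≥r, start 0; Z[6]=1 grow→box=[6,7)
i=7: i≥r, start 0; Z[7]=0
i=8: i≥r, start 0; Z[8]=0
i=9: i≥r, start 0; Z[9]=0
i=10: i≥r, start 0; Z[10]=3 grow→box=[10,13)
i=11: min(r-i=2, Z[1]=0)=0; Z[11]=0
i=12: min(r-i=1, Z[2]=0)=0; Z[12]=0
i=13: i≥r, start 0; Z[13]=0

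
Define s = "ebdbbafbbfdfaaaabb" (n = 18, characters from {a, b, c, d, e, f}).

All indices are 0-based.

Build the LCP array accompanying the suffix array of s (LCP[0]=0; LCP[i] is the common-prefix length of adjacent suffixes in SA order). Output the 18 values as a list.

[0, 3, 2, 1, 1, 0, 1, 1, 2, 2, 1, 1, 0, 1, 0, 0, 1, 1]

rank | idx | suffix
   0 |  12 | aaaabb
   1 |  13 | aaabb
   2 |  14 | aabb
   3 |  15 | abb
   4 |   5 | afbbfdfaaaabb
   5 |  17 | b
   6 |   4 | bafbbfdfaaaabb
   7 |  16 | bb
   8 |   3 | bbafbbfdfaaaabb
   9 |   7 | bbfdfaaaabb
  10 |   1 | bdbbafbbfdfaaaabb
  11 |   8 | bfdfaaaabb
  12 |   2 | dbbafbbfdfaaaabb
  13 |  10 | dfaaaabb
  14 |   0 | ebdbbafbbfdfaaaabb
  15 |  11 | faaaabb
  16 |   6 | fbbfdfaaaabb
  17 |   9 | fdfaaaabb

SA = [12, 13, 14, 15, 5, 17, 4, 16, 3, 7, 1, 8, 2, 10, 0, 11, 6, 9]
rank  pair      lcp
   1  s[12:],s[13:]  3  'aaa'
   2  s[13:],s[14:]  2  'aa'
   3  s[14:],s[15:]  1  'a'
   4  s[15:],s[5:]  1  'a'
   5  s[5:],s[17:]  0  ''
   6  s[17:],s[4:]  1  'b'
   7  s[4:],s[16:]  1  'b'
   8  s[16:],s[3:]  2  'bb'
   9  s[3:],s[7:]  2  'bb'
  10  s[7:],s[1:]  1  'b'
  11  s[1:],s[8:]  1  'b'
  12  s[8:],s[2:]  0  ''
  13  s[2:],s[10:]  1  'd'
  14  s[10:],s[0:]  0  ''
  15  s[0:],s[11:]  0  ''
  16  s[11:],s[6:]  1  'f'
  17  s[6:],s[9:]  1  'f'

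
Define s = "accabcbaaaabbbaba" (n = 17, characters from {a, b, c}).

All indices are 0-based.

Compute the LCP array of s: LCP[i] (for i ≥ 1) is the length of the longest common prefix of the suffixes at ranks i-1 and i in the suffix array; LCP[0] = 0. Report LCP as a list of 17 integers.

rank→(start, suffix):
  0 → (16, 'a')
  1 → (7, 'aaaabbbaba')
  2 → (8, 'aaabbbaba')
  3 → (9, 'aabbbaba')
  4 → (14, 'aba')
  5 → (10, 'abbbaba')
  6 → (3, 'abcbaaaabbbaba')
  7 → (0, 'accabcbaaaabbbaba')
  8 → (15, 'ba')
  9 → (6, 'baaaabbbaba')
  10 → (13, 'baba')
  11 → (12, 'bbaba')
  12 → (11, 'bbbaba')
  13 → (4, 'bcbaaaabbbaba')
  14 → (2, 'cabcbaaaabbbaba')
  15 → (5, 'cbaaaabbbaba')
  16 → (1, 'ccabcbaaaabbbaba')

SA = [16, 7, 8, 9, 14, 10, 3, 0, 15, 6, 13, 12, 11, 4, 2, 5, 1]
rank  pair      lcp
   1  s[16:],s[7:]  1  'a'
   2  s[7:],s[8:]  3  'aaa'
   3  s[8:],s[9:]  2  'aa'
   4  s[9:],s[14:]  1  'a'
   5  s[14:],s[10:]  2  'ab'
   6  s[10:],s[3:]  2  'ab'
   7  s[3:],s[0:]  1  'a'
   8  s[0:],s[15:]  0  ''
   9  s[15:],s[6:]  2  'ba'
  10  s[6:],s[13:]  2  'ba'
  11  s[13:],s[12:]  1  'b'
  12  s[12:],s[11:]  2  'bb'
  13  s[11:],s[4:]  1  'b'
  14  s[4:],s[2:]  0  ''
  15  s[2:],s[5:]  1  'c'
  16  s[5:],s[1:]  1  'c'

[0, 1, 3, 2, 1, 2, 2, 1, 0, 2, 2, 1, 2, 1, 0, 1, 1]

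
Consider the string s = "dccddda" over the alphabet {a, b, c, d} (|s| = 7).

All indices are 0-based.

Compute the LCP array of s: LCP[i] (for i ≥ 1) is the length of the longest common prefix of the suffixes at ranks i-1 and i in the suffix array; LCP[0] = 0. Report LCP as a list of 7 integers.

[0, 0, 1, 0, 1, 1, 2]

rank→(start, suffix):
  0 → (6, 'a')
  1 → (1, 'ccddda')
  2 → (2, 'cddda')
  3 → (5, 'da')
  4 → (0, 'dccddda')
  5 → (4, 'dda')
  6 → (3, 'ddda')

SA = [6, 1, 2, 5, 0, 4, 3]
rank  pair      lcp
   1  s[6:],s[1:]  0  ''
   2  s[1:],s[2:]  1  'c'
   3  s[2:],s[5:]  0  ''
   4  s[5:],s[0:]  1  'd'
   5  s[0:],s[4:]  1  'd'
   6  s[4:],s[3:]  2  'dd'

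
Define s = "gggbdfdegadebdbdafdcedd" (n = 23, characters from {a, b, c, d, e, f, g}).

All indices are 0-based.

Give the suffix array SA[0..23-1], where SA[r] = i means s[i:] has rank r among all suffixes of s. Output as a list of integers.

[9, 16, 14, 12, 3, 19, 22, 15, 13, 18, 21, 10, 6, 4, 11, 20, 7, 17, 5, 8, 2, 1, 0]

sorted suffixes:
  #0 SA[0]=9  'adebdbdafdcedd'
  #1 SA[1]=16  'afdcedd'
  #2 SA[2]=14  'bdafdcedd'
  #3 SA[3]=12  'bdbdafdcedd'
  #4 SA[4]=3  'bdfdegadebdbdafdcedd'
  #5 SA[5]=19  'cedd'
  #6 SA[6]=22  'd'
  #7 SA[7]=15  'dafdcedd'
  #8 SA[8]=13  'dbdafdcedd'
  #9 SA[9]=18  'dcedd'
  #10 SA[10]=21  'dd'
  #11 SA[11]=10  'debdbdafdcedd'
  #12 SA[12]=6  'degadebdbdafdcedd'
  #13 SA[13]=4  'dfdegadebdbdafdcedd'
  #14 SA[14]=11  'ebdbdafdcedd'
  #15 SA[15]=20  'edd'
  #16 SA[16]=7  'egadebdbdafdcedd'
  #17 SA[17]=17  'fdcedd'
  #18 SA[18]=5  'fdegadebdbdafdcedd'
  #19 SA[19]=8  'gadebdbdafdcedd'
  #20 SA[20]=2  'gbdfdegadebdbdafdcedd'
  #21 SA[21]=1  'ggbdfdegadebdbdafdcedd'
  #22 SA[22]=0  'gggbdfdegadebdbdafdcedd'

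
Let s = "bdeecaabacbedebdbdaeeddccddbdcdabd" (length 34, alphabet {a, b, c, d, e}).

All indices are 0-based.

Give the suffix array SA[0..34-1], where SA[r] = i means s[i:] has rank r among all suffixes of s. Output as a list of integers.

[5, 6, 31, 8, 18, 7, 32, 16, 14, 27, 0, 10, 4, 9, 23, 29, 24, 33, 30, 17, 15, 26, 22, 28, 25, 21, 12, 1, 13, 3, 20, 11, 2, 19]

rank→(start, suffix):
  0 → (5, 'aabacbedebdbdaeeddccddbdcdabd')
  1 → (6, 'abacbedebdbdaeeddccddbdcdabd')
  2 → (31, 'abd')
  3 → (8, 'acbedebdbdaeeddccddbdcdabd')
  4 → (18, 'aeeddccddbdcdabd')
  5 → (7, 'bacbedebdbdaeeddccddbdcdabd')
  6 → (32, 'bd')
  7 → (16, 'bdaeeddccddbdcdabd')
  8 → (14, 'bdbdaeeddccddbdcdabd')
  9 → (27, 'bdcdabd')
  10 → (0, 'bdeecaabacbedebdbdaeeddccddbdcdabd')
  11 → (10, 'bedebdbdaeeddccddbdcdabd')
  12 → (4, 'caabacbedebdbdaeeddccddbdcdabd')
  13 → (9, 'cbedebdbdaeeddccddbdcdabd')
  14 → (23, 'ccddbdcdabd')
  15 → (29, 'cdabd')
  16 → (24, 'cddbdcdabd')
  17 → (33, 'd')
  18 → (30, 'dabd')
  19 → (17, 'daeeddccddbdcdabd')
  20 → (15, 'dbdaeeddccddbdcdabd')
  21 → (26, 'dbdcdabd')
  22 → (22, 'dccddbdcdabd')
  23 → (28, 'dcdabd')
  24 → (25, 'ddbdcdabd')
  25 → (21, 'ddccddbdcdabd')
  26 → (12, 'debdbdaeeddccddbdcdabd')
  27 → (1, 'deecaabacbedebdbdaeeddccddbdcdabd')
  28 → (13, 'ebdbdaeeddccddbdcdabd')
  29 → (3, 'ecaabacbedebdbdaeeddccddbdcdabd')
  30 → (20, 'eddccddbdcdabd')
  31 → (11, 'edebdbdaeeddccddbdcdabd')
  32 → (2, 'eecaabacbedebdbdaeeddccddbdcdabd')
  33 → (19, 'eeddccddbdcdabd')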